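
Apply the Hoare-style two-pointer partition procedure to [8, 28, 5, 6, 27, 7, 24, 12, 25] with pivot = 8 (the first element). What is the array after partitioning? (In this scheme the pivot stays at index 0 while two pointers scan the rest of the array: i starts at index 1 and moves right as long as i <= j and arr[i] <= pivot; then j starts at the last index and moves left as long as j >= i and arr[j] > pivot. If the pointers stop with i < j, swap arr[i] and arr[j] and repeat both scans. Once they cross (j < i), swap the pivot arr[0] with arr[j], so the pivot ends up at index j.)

Hoare-style two-pointer partition with pivot = 8:

Initial array: [8, 28, 5, 6, 27, 7, 24, 12, 25]

Pointers start at i = 1, j = 8.
i stops at index 1 (arr[1]=28 > 8), j stops at index 5 (arr[5]=7 <= 8): swap arr[1] and arr[5], array becomes [8, 7, 5, 6, 27, 28, 24, 12, 25]
i ends at 4, j ends at 3: the pointers have crossed (j < i), so scanning stops.

Swap pivot arr[0] with arr[3] to place pivot at position 3: [6, 7, 5, 8, 27, 28, 24, 12, 25]
Pivot position: 3

After partitioning with pivot 8, the array becomes [6, 7, 5, 8, 27, 28, 24, 12, 25]. The pivot is placed at index 3. All elements to the left of the pivot are <= 8, and all elements to the right are > 8.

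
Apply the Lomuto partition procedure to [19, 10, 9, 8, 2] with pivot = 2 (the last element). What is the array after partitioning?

Lomuto partition with pivot = 2:

Initial array: [19, 10, 9, 8, 2]

arr[0]=19 > 2: no swap
arr[1]=10 > 2: no swap
arr[2]=9 > 2: no swap
arr[3]=8 > 2: no swap

Place pivot at position 0: [2, 10, 9, 8, 19]
Pivot position: 0

After partitioning with pivot 2, the array becomes [2, 10, 9, 8, 19]. The pivot is placed at index 0. All elements to the left of the pivot are <= 2, and all elements to the right are > 2.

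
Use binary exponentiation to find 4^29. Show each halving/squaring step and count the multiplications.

Computing 4^29 by squaring (build up from 4^1; each line after the first costs one multiplication):

4^1 = 4
4^2 = (4^1)^2 = 4^2 = 16
4^3 = 4 * 4^2 = 4 * 16 = 64
4^6 = (4^3)^2 = 64^2 = 4096
4^7 = 4 * 4^6 = 4 * 4096 = 16384
4^14 = (4^7)^2 = 16384^2 = 268435456
4^28 = (4^14)^2 = 268435456^2 = 72057594037927936
4^29 = 4 * 4^28 = 4 * 72057594037927936 = 288230376151711744

Result: 288230376151711744
Multiplications needed: 7 (7 lines after 4^1)

4^29 = 288230376151711744. Using exponentiation by squaring, this requires 7 multiplications. The key idea: if the exponent is even, square the half-power; if odd, multiply by the base once.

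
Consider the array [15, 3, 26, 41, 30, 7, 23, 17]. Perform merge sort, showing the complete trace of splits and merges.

Merge sort trace:

Split: [15, 3, 26, 41, 30, 7, 23, 17] -> [15, 3, 26, 41] and [30, 7, 23, 17]
  Split: [15, 3, 26, 41] -> [15, 3] and [26, 41]
    Split: [15, 3] -> [15] and [3]
    Merge: [15] + [3] -> [3, 15]
    Split: [26, 41] -> [26] and [41]
    Merge: [26] + [41] -> [26, 41]
  Merge: [3, 15] + [26, 41] -> [3, 15, 26, 41]
  Split: [30, 7, 23, 17] -> [30, 7] and [23, 17]
    Split: [30, 7] -> [30] and [7]
    Merge: [30] + [7] -> [7, 30]
    Split: [23, 17] -> [23] and [17]
    Merge: [23] + [17] -> [17, 23]
  Merge: [7, 30] + [17, 23] -> [7, 17, 23, 30]
Merge: [3, 15, 26, 41] + [7, 17, 23, 30] -> [3, 7, 15, 17, 23, 26, 30, 41]

Final sorted array: [3, 7, 15, 17, 23, 26, 30, 41]

The merge sort proceeds by recursively splitting the array and merging sorted halves.
After all merges, the sorted array is [3, 7, 15, 17, 23, 26, 30, 41].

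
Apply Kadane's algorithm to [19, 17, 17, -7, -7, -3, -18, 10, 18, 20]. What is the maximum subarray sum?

Using Kadane's algorithm on [19, 17, 17, -7, -7, -3, -18, 10, 18, 20]:

Scanning through the array:
Position 1 (value 17): max_ending_here = 36, max_so_far = 36
Position 2 (value 17): max_ending_here = 53, max_so_far = 53
Position 3 (value -7): max_ending_here = 46, max_so_far = 53
Position 4 (value -7): max_ending_here = 39, max_so_far = 53
Position 5 (value -3): max_ending_here = 36, max_so_far = 53
Position 6 (value -18): max_ending_here = 18, max_so_far = 53
Position 7 (value 10): max_ending_here = 28, max_so_far = 53
Position 8 (value 18): max_ending_here = 46, max_so_far = 53
Position 9 (value 20): max_ending_here = 66, max_so_far = 66

Maximum subarray: [19, 17, 17, -7, -7, -3, -18, 10, 18, 20]
Maximum sum: 66

The maximum subarray is [19, 17, 17, -7, -7, -3, -18, 10, 18, 20] with sum 66. This subarray runs from index 0 to index 9.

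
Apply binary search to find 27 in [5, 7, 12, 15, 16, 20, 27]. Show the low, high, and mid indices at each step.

Binary search for 27 in [5, 7, 12, 15, 16, 20, 27]:

lo=0, hi=6, mid=3, arr[mid]=15 -> 15 < 27, search right half
lo=4, hi=6, mid=5, arr[mid]=20 -> 20 < 27, search right half
lo=6, hi=6, mid=6, arr[mid]=27 -> Found target at index 6!

Binary search finds 27 at index 6 after 3 comparisons. The search repeatedly halves the search space by comparing with the middle element.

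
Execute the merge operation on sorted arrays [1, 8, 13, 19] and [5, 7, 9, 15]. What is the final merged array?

Merging process:

Compare 1 vs 5: take 1 from left. Merged: [1]
Compare 8 vs 5: take 5 from right. Merged: [1, 5]
Compare 8 vs 7: take 7 from right. Merged: [1, 5, 7]
Compare 8 vs 9: take 8 from left. Merged: [1, 5, 7, 8]
Compare 13 vs 9: take 9 from right. Merged: [1, 5, 7, 8, 9]
Compare 13 vs 15: take 13 from left. Merged: [1, 5, 7, 8, 9, 13]
Compare 19 vs 15: take 15 from right. Merged: [1, 5, 7, 8, 9, 13, 15]
Append remaining from left: [19]. Merged: [1, 5, 7, 8, 9, 13, 15, 19]

Final merged array: [1, 5, 7, 8, 9, 13, 15, 19]
Total comparisons: 7

The merged array is [1, 5, 7, 8, 9, 13, 15, 19], requiring 7 comparisons. The merge step runs in O(n) time where n is the total number of elements.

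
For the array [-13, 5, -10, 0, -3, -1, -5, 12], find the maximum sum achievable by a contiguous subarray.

Using Kadane's algorithm on [-13, 5, -10, 0, -3, -1, -5, 12]:

Scanning through the array:
Position 1 (value 5): max_ending_here = 5, max_so_far = 5
Position 2 (value -10): max_ending_here = -5, max_so_far = 5
Position 3 (value 0): max_ending_here = 0, max_so_far = 5
Position 4 (value -3): max_ending_here = -3, max_so_far = 5
Position 5 (value -1): max_ending_here = -1, max_so_far = 5
Position 6 (value -5): max_ending_here = -5, max_so_far = 5
Position 7 (value 12): max_ending_here = 12, max_so_far = 12

Maximum subarray: [12]
Maximum sum: 12

The maximum subarray is [12] with sum 12. This subarray runs from index 7 to index 7.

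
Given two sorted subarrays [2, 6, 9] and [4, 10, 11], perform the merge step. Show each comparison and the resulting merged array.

Merging process:

Compare 2 vs 4: take 2 from left. Merged: [2]
Compare 6 vs 4: take 4 from right. Merged: [2, 4]
Compare 6 vs 10: take 6 from left. Merged: [2, 4, 6]
Compare 9 vs 10: take 9 from left. Merged: [2, 4, 6, 9]
Append remaining from right: [10, 11]. Merged: [2, 4, 6, 9, 10, 11]

Final merged array: [2, 4, 6, 9, 10, 11]
Total comparisons: 4

The merged array is [2, 4, 6, 9, 10, 11], requiring 4 comparisons. The merge step runs in O(n) time where n is the total number of elements.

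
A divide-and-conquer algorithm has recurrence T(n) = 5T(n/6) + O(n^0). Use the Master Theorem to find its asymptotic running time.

Master Theorem for T(n) = 5T(n/6) + O(n^0):

a = 5, b = 6, c = 0
log_b(a) = log_6(5) = 0.8982

Case 1: c = 0 < log_6(5) = 0.8982
T(n) = O(n^(log_6 5))

For T(n) = 5T(n/6) + O(n^0): log_6(5) = 0.8982. This is Case 1 of the Master Theorem (c < log_b(a), work dominated by leaves), giving O(n^(log_6 5)).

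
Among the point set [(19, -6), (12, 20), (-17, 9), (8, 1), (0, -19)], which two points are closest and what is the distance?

Computing all pairwise distances among 5 points:

d((19, -6), (12, 20)) = 26.9258
d((19, -6), (-17, 9)) = 39.0
d((19, -6), (8, 1)) = 13.0384 <-- minimum
d((19, -6), (0, -19)) = 23.0217
d((12, 20), (-17, 9)) = 31.0161
d((12, 20), (8, 1)) = 19.4165
d((12, 20), (0, -19)) = 40.8044
d((-17, 9), (8, 1)) = 26.2488
d((-17, 9), (0, -19)) = 32.7567
d((8, 1), (0, -19)) = 21.5407

Closest pair: (19, -6) and (8, 1) with distance 13.0384

The closest pair is (19, -6) and (8, 1) with Euclidean distance 13.0384. For 5 points, brute-force pairwise comparison is shown above. For large n, the divide-and-conquer algorithm (sort by x, recurse on halves, check the dividing strip) achieves O(n log n).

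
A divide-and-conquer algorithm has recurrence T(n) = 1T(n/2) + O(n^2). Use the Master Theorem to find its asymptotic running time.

Master Theorem for T(n) = 1T(n/2) + O(n^2):

a = 1, b = 2, c = 2
log_b(a) = log_2(1) = 0.0000

Case 3: c = 2 > log_2(1) = 0.0000
T(n) = O(n^2) = O(n^2)

For T(n) = 1T(n/2) + O(n^2): log_2(1) = 0.0000. This is Case 3 of the Master Theorem (c > log_b(a), work dominated by root), giving O(n^2).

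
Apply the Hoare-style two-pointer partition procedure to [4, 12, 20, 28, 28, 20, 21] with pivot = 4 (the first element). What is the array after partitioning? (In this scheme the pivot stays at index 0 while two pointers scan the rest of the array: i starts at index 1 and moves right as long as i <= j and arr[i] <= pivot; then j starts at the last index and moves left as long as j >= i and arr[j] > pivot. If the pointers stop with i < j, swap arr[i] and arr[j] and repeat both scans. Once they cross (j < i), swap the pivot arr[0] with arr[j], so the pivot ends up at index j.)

Hoare-style two-pointer partition with pivot = 4:

Initial array: [4, 12, 20, 28, 28, 20, 21]

Pointers start at i = 1, j = 6.
i ends at 1, j ends at 0: the pointers have crossed (j < i), so scanning stops.

j = 0, so swapping arr[0] with arr[j] leaves the pivot at position 0: [4, 12, 20, 28, 28, 20, 21]
Pivot position: 0

After partitioning with pivot 4, the array becomes [4, 12, 20, 28, 28, 20, 21]. The pivot is placed at index 0. All elements to the left of the pivot are <= 4, and all elements to the right are > 4.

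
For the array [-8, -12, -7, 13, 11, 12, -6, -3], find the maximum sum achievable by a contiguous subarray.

Using Kadane's algorithm on [-8, -12, -7, 13, 11, 12, -6, -3]:

Scanning through the array:
Position 1 (value -12): max_ending_here = -12, max_so_far = -8
Position 2 (value -7): max_ending_here = -7, max_so_far = -7
Position 3 (value 13): max_ending_here = 13, max_so_far = 13
Position 4 (value 11): max_ending_here = 24, max_so_far = 24
Position 5 (value 12): max_ending_here = 36, max_so_far = 36
Position 6 (value -6): max_ending_here = 30, max_so_far = 36
Position 7 (value -3): max_ending_here = 27, max_so_far = 36

Maximum subarray: [13, 11, 12]
Maximum sum: 36

The maximum subarray is [13, 11, 12] with sum 36. This subarray runs from index 3 to index 5.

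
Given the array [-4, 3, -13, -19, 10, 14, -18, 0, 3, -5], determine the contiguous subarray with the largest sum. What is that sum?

Using Kadane's algorithm on [-4, 3, -13, -19, 10, 14, -18, 0, 3, -5]:

Scanning through the array:
Position 1 (value 3): max_ending_here = 3, max_so_far = 3
Position 2 (value -13): max_ending_here = -10, max_so_far = 3
Position 3 (value -19): max_ending_here = -19, max_so_far = 3
Position 4 (value 10): max_ending_here = 10, max_so_far = 10
Position 5 (value 14): max_ending_here = 24, max_so_far = 24
Position 6 (value -18): max_ending_here = 6, max_so_far = 24
Position 7 (value 0): max_ending_here = 6, max_so_far = 24
Position 8 (value 3): max_ending_here = 9, max_so_far = 24
Position 9 (value -5): max_ending_here = 4, max_so_far = 24

Maximum subarray: [10, 14]
Maximum sum: 24

The maximum subarray is [10, 14] with sum 24. This subarray runs from index 4 to index 5.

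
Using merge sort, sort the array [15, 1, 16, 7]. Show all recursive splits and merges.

Merge sort trace:

Split: [15, 1, 16, 7] -> [15, 1] and [16, 7]
  Split: [15, 1] -> [15] and [1]
  Merge: [15] + [1] -> [1, 15]
  Split: [16, 7] -> [16] and [7]
  Merge: [16] + [7] -> [7, 16]
Merge: [1, 15] + [7, 16] -> [1, 7, 15, 16]

Final sorted array: [1, 7, 15, 16]

The merge sort proceeds by recursively splitting the array and merging sorted halves.
After all merges, the sorted array is [1, 7, 15, 16].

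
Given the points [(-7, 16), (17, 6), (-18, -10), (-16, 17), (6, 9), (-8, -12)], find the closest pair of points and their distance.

Computing all pairwise distances among 6 points:

d((-7, 16), (17, 6)) = 26.0
d((-7, 16), (-18, -10)) = 28.2312
d((-7, 16), (-16, 17)) = 9.0554 <-- minimum
d((-7, 16), (6, 9)) = 14.7648
d((-7, 16), (-8, -12)) = 28.0179
d((17, 6), (-18, -10)) = 38.4838
d((17, 6), (-16, 17)) = 34.7851
d((17, 6), (6, 9)) = 11.4018
d((17, 6), (-8, -12)) = 30.8058
d((-18, -10), (-16, 17)) = 27.074
d((-18, -10), (6, 9)) = 30.6105
d((-18, -10), (-8, -12)) = 10.198
d((-16, 17), (6, 9)) = 23.4094
d((-16, 17), (-8, -12)) = 30.0832
d((6, 9), (-8, -12)) = 25.2389

Closest pair: (-7, 16) and (-16, 17) with distance 9.0554

The closest pair is (-7, 16) and (-16, 17) with Euclidean distance 9.0554. For 6 points, brute-force pairwise comparison is shown above. For large n, the divide-and-conquer algorithm (sort by x, recurse on halves, check the dividing strip) achieves O(n log n).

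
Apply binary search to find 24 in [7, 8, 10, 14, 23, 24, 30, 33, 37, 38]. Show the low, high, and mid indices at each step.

Binary search for 24 in [7, 8, 10, 14, 23, 24, 30, 33, 37, 38]:

lo=0, hi=9, mid=4, arr[mid]=23 -> 23 < 24, search right half
lo=5, hi=9, mid=7, arr[mid]=33 -> 33 > 24, search left half
lo=5, hi=6, mid=5, arr[mid]=24 -> Found target at index 5!

Binary search finds 24 at index 5 after 3 comparisons. The search repeatedly halves the search space by comparing with the middle element.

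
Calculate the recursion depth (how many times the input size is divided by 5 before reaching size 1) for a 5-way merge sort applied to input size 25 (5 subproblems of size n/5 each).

For divide and conquer with division factor 5:

Problem sizes at each level:
Level 0: 25
Level 1: 5
Level 2: 1

The root is level 0 and the size-1 base case is level 2 (the tree spans levels 0 through 2, i.e. 3 levels counting the root), so the depth is the number of divisions: log_5(25) = 2

The recursion tree depth is log_5(25) = 2. At each level, the problem size is divided by 5, so it takes 2 divisions to reduce to a base case of size 1. The algorithm makes 5 recursive calls at each level.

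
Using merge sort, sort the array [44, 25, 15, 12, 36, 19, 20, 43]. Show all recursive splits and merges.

Merge sort trace:

Split: [44, 25, 15, 12, 36, 19, 20, 43] -> [44, 25, 15, 12] and [36, 19, 20, 43]
  Split: [44, 25, 15, 12] -> [44, 25] and [15, 12]
    Split: [44, 25] -> [44] and [25]
    Merge: [44] + [25] -> [25, 44]
    Split: [15, 12] -> [15] and [12]
    Merge: [15] + [12] -> [12, 15]
  Merge: [25, 44] + [12, 15] -> [12, 15, 25, 44]
  Split: [36, 19, 20, 43] -> [36, 19] and [20, 43]
    Split: [36, 19] -> [36] and [19]
    Merge: [36] + [19] -> [19, 36]
    Split: [20, 43] -> [20] and [43]
    Merge: [20] + [43] -> [20, 43]
  Merge: [19, 36] + [20, 43] -> [19, 20, 36, 43]
Merge: [12, 15, 25, 44] + [19, 20, 36, 43] -> [12, 15, 19, 20, 25, 36, 43, 44]

Final sorted array: [12, 15, 19, 20, 25, 36, 43, 44]

The merge sort proceeds by recursively splitting the array and merging sorted halves.
After all merges, the sorted array is [12, 15, 19, 20, 25, 36, 43, 44].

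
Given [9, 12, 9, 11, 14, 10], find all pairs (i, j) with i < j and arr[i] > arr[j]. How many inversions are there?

Finding inversions in [9, 12, 9, 11, 14, 10]:

(1, 2): arr[1]=12 > arr[2]=9
(1, 3): arr[1]=12 > arr[3]=11
(1, 5): arr[1]=12 > arr[5]=10
(3, 5): arr[3]=11 > arr[5]=10
(4, 5): arr[4]=14 > arr[5]=10

Total inversions: 5

The array has 5 inversion(s): (1,2), (1,3), (1,5), (3,5), (4,5). Each pair (i,j) satisfies i < j and arr[i] > arr[j].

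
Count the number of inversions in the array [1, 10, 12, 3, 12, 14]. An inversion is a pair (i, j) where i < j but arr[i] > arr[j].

Finding inversions in [1, 10, 12, 3, 12, 14]:

(1, 3): arr[1]=10 > arr[3]=3
(2, 3): arr[2]=12 > arr[3]=3

Total inversions: 2

The array has 2 inversion(s): (1,3), (2,3). Each pair (i,j) satisfies i < j and arr[i] > arr[j].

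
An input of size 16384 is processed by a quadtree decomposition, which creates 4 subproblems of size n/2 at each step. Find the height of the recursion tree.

For divide and conquer with division factor 2:

Problem sizes at each level:
Level 0: 16384
Level 1: 8192
Level 2: 4096
Level 3: 2048
Level 4: 1024
Level 5: 512
Level 6: 256
Level 7: 128
Level 8: 64
Level 9: 32
Level 10: 16
Level 11: 8
Level 12: 4
Level 13: 2
Level 14: 1

The root is level 0 and the size-1 base case is level 14 (the tree spans levels 0 through 14, i.e. 15 levels counting the root), so the depth is the number of divisions: log_2(16384) = 14

The recursion tree depth is log_2(16384) = 14. At each level, the problem size is divided by 2, so it takes 14 divisions to reduce to a base case of size 1. The algorithm makes 4 recursive calls at each level.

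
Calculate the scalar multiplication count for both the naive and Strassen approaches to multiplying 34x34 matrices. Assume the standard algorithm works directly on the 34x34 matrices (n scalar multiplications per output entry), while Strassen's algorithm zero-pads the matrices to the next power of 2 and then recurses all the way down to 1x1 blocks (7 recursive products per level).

Matrix multiplication for 34x34 matrices:

Strassen's algorithm requires power-of-2 dimensions. Pad 34x34 to 64x64 (next power of 2).

Standard algorithm: 34^3 = 39304 multiplications
Strassen's algorithm: 7^(log2(64)) = 7^6 = 117649 multiplications
Difference: 39304 - 117649 = -78345 (Strassen uses MORE here due to padding overhead — for small or just-over-power-of-2 n, padding can outweigh the per-level savings)

Standard: 39304 multiplications (34^3). Strassen: 117649 multiplications (7^6, after padding to 64x64). Strassen reduces 8 recursive multiplications to 7 at each level.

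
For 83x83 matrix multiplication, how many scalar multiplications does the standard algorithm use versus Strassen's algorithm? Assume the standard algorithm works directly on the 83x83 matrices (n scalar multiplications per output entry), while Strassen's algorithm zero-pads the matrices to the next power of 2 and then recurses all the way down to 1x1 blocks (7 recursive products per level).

Matrix multiplication for 83x83 matrices:

Strassen's algorithm requires power-of-2 dimensions. Pad 83x83 to 128x128 (next power of 2).

Standard algorithm: 83^3 = 571787 multiplications
Strassen's algorithm: 7^(log2(128)) = 7^7 = 823543 multiplications
Difference: 571787 - 823543 = -251756 (Strassen uses MORE here due to padding overhead — for small or just-over-power-of-2 n, padding can outweigh the per-level savings)

Standard: 571787 multiplications (83^3). Strassen: 823543 multiplications (7^7, after padding to 128x128). Strassen reduces 8 recursive multiplications to 7 at each level.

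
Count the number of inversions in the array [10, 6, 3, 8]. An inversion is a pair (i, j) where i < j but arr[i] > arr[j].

Finding inversions in [10, 6, 3, 8]:

(0, 1): arr[0]=10 > arr[1]=6
(0, 2): arr[0]=10 > arr[2]=3
(0, 3): arr[0]=10 > arr[3]=8
(1, 2): arr[1]=6 > arr[2]=3

Total inversions: 4

The array has 4 inversion(s): (0,1), (0,2), (0,3), (1,2). Each pair (i,j) satisfies i < j and arr[i] > arr[j].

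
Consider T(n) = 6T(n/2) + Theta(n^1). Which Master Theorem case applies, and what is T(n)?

Master Theorem for T(n) = 6T(n/2) + O(n^1):

a = 6, b = 2, c = 1
log_b(a) = log_2(6) = 2.5850

Case 1: c = 1 < log_2(6) = 2.5850
T(n) = O(n^(log_2 6))

For T(n) = 6T(n/2) + O(n^1): log_2(6) = 2.5850. This is Case 1 of the Master Theorem (c < log_b(a), work dominated by leaves), giving O(n^(log_2 6)).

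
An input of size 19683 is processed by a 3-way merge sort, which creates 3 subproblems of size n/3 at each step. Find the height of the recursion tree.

For divide and conquer with division factor 3:

Problem sizes at each level:
Level 0: 19683
Level 1: 6561
Level 2: 2187
Level 3: 729
Level 4: 243
Level 5: 81
Level 6: 27
Level 7: 9
Level 8: 3
Level 9: 1

The root is level 0 and the size-1 base case is level 9 (the tree spans levels 0 through 9, i.e. 10 levels counting the root), so the depth is the number of divisions: log_3(19683) = 9

The recursion tree depth is log_3(19683) = 9. At each level, the problem size is divided by 3, so it takes 9 divisions to reduce to a base case of size 1. The algorithm makes 3 recursive calls at each level.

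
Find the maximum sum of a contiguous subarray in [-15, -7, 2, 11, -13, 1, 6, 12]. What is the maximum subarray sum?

Using Kadane's algorithm on [-15, -7, 2, 11, -13, 1, 6, 12]:

Scanning through the array:
Position 1 (value -7): max_ending_here = -7, max_so_far = -7
Position 2 (value 2): max_ending_here = 2, max_so_far = 2
Position 3 (value 11): max_ending_here = 13, max_so_far = 13
Position 4 (value -13): max_ending_here = 0, max_so_far = 13
Position 5 (value 1): max_ending_here = 1, max_so_far = 13
Position 6 (value 6): max_ending_here = 7, max_so_far = 13
Position 7 (value 12): max_ending_here = 19, max_so_far = 19

Maximum subarray: [2, 11, -13, 1, 6, 12]
Maximum sum: 19

The maximum subarray is [2, 11, -13, 1, 6, 12] with sum 19. This subarray runs from index 2 to index 7.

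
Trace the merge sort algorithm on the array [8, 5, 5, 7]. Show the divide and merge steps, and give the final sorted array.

Merge sort trace:

Split: [8, 5, 5, 7] -> [8, 5] and [5, 7]
  Split: [8, 5] -> [8] and [5]
  Merge: [8] + [5] -> [5, 8]
  Split: [5, 7] -> [5] and [7]
  Merge: [5] + [7] -> [5, 7]
Merge: [5, 8] + [5, 7] -> [5, 5, 7, 8]

Final sorted array: [5, 5, 7, 8]

The merge sort proceeds by recursively splitting the array and merging sorted halves.
After all merges, the sorted array is [5, 5, 7, 8].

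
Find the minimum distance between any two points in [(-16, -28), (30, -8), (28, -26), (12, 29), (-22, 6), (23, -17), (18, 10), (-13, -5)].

Computing all pairwise distances among 8 points:

d((-16, -28), (30, -8)) = 50.1597
d((-16, -28), (28, -26)) = 44.0454
d((-16, -28), (12, 29)) = 63.5059
d((-16, -28), (-22, 6)) = 34.5254
d((-16, -28), (23, -17)) = 40.5216
d((-16, -28), (18, 10)) = 50.9902
d((-16, -28), (-13, -5)) = 23.1948
d((30, -8), (28, -26)) = 18.1108
d((30, -8), (12, 29)) = 41.1461
d((30, -8), (-22, 6)) = 53.8516
d((30, -8), (23, -17)) = 11.4018
d((30, -8), (18, 10)) = 21.6333
d((30, -8), (-13, -5)) = 43.1045
d((28, -26), (12, 29)) = 57.28
d((28, -26), (-22, 6)) = 59.3633
d((28, -26), (23, -17)) = 10.2956 <-- minimum
d((28, -26), (18, 10)) = 37.3631
d((28, -26), (-13, -5)) = 46.0652
d((12, 29), (-22, 6)) = 41.0488
d((12, 29), (23, -17)) = 47.2969
d((12, 29), (18, 10)) = 19.9249
d((12, 29), (-13, -5)) = 42.2019
d((-22, 6), (23, -17)) = 50.5371
d((-22, 6), (18, 10)) = 40.1995
d((-22, 6), (-13, -5)) = 14.2127
d((23, -17), (18, 10)) = 27.4591
d((23, -17), (-13, -5)) = 37.9473
d((18, 10), (-13, -5)) = 34.4384

Closest pair: (28, -26) and (23, -17) with distance 10.2956

The closest pair is (28, -26) and (23, -17) with Euclidean distance 10.2956. For 8 points, brute-force pairwise comparison is shown above. For large n, the divide-and-conquer algorithm (sort by x, recurse on halves, check the dividing strip) achieves O(n log n).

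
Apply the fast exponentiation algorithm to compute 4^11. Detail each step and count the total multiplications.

Computing 4^11 by squaring (build up from 4^1; each line after the first costs one multiplication):

4^1 = 4
4^2 = (4^1)^2 = 4^2 = 16
4^4 = (4^2)^2 = 16^2 = 256
4^5 = 4 * 4^4 = 4 * 256 = 1024
4^10 = (4^5)^2 = 1024^2 = 1048576
4^11 = 4 * 4^10 = 4 * 1048576 = 4194304

Result: 4194304
Multiplications needed: 5 (5 lines after 4^1)

4^11 = 4194304. Using exponentiation by squaring, this requires 5 multiplications. The key idea: if the exponent is even, square the half-power; if odd, multiply by the base once.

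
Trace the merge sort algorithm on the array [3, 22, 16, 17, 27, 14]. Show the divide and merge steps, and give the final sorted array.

Merge sort trace:

Split: [3, 22, 16, 17, 27, 14] -> [3, 22, 16] and [17, 27, 14]
  Split: [3, 22, 16] -> [3] and [22, 16]
    Split: [22, 16] -> [22] and [16]
    Merge: [22] + [16] -> [16, 22]
  Merge: [3] + [16, 22] -> [3, 16, 22]
  Split: [17, 27, 14] -> [17] and [27, 14]
    Split: [27, 14] -> [27] and [14]
    Merge: [27] + [14] -> [14, 27]
  Merge: [17] + [14, 27] -> [14, 17, 27]
Merge: [3, 16, 22] + [14, 17, 27] -> [3, 14, 16, 17, 22, 27]

Final sorted array: [3, 14, 16, 17, 22, 27]

The merge sort proceeds by recursively splitting the array and merging sorted halves.
After all merges, the sorted array is [3, 14, 16, 17, 22, 27].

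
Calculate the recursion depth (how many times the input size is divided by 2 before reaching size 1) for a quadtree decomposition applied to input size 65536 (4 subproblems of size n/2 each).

For divide and conquer with division factor 2:

Problem sizes at each level:
Level 0: 65536
Level 1: 32768
Level 2: 16384
Level 3: 8192
Level 4: 4096
Level 5: 2048
Level 6: 1024
Level 7: 512
Level 8: 256
Level 9: 128
Level 10: 64
Level 11: 32
Level 12: 16
Level 13: 8
Level 14: 4
Level 15: 2
Level 16: 1

The root is level 0 and the size-1 base case is level 16 (the tree spans levels 0 through 16, i.e. 17 levels counting the root), so the depth is the number of divisions: log_2(65536) = 16

The recursion tree depth is log_2(65536) = 16. At each level, the problem size is divided by 2, so it takes 16 divisions to reduce to a base case of size 1. The algorithm makes 4 recursive calls at each level.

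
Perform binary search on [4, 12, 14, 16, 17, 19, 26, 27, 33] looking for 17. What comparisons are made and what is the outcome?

Binary search for 17 in [4, 12, 14, 16, 17, 19, 26, 27, 33]:

lo=0, hi=8, mid=4, arr[mid]=17 -> Found target at index 4!

Binary search finds 17 at index 4 after 1 comparisons. The search repeatedly halves the search space by comparing with the middle element.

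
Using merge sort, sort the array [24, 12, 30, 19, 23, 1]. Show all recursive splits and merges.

Merge sort trace:

Split: [24, 12, 30, 19, 23, 1] -> [24, 12, 30] and [19, 23, 1]
  Split: [24, 12, 30] -> [24] and [12, 30]
    Split: [12, 30] -> [12] and [30]
    Merge: [12] + [30] -> [12, 30]
  Merge: [24] + [12, 30] -> [12, 24, 30]
  Split: [19, 23, 1] -> [19] and [23, 1]
    Split: [23, 1] -> [23] and [1]
    Merge: [23] + [1] -> [1, 23]
  Merge: [19] + [1, 23] -> [1, 19, 23]
Merge: [12, 24, 30] + [1, 19, 23] -> [1, 12, 19, 23, 24, 30]

Final sorted array: [1, 12, 19, 23, 24, 30]

The merge sort proceeds by recursively splitting the array and merging sorted halves.
After all merges, the sorted array is [1, 12, 19, 23, 24, 30].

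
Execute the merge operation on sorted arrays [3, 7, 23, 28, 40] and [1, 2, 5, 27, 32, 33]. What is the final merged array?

Merging process:

Compare 3 vs 1: take 1 from right. Merged: [1]
Compare 3 vs 2: take 2 from right. Merged: [1, 2]
Compare 3 vs 5: take 3 from left. Merged: [1, 2, 3]
Compare 7 vs 5: take 5 from right. Merged: [1, 2, 3, 5]
Compare 7 vs 27: take 7 from left. Merged: [1, 2, 3, 5, 7]
Compare 23 vs 27: take 23 from left. Merged: [1, 2, 3, 5, 7, 23]
Compare 28 vs 27: take 27 from right. Merged: [1, 2, 3, 5, 7, 23, 27]
Compare 28 vs 32: take 28 from left. Merged: [1, 2, 3, 5, 7, 23, 27, 28]
Compare 40 vs 32: take 32 from right. Merged: [1, 2, 3, 5, 7, 23, 27, 28, 32]
Compare 40 vs 33: take 33 from right. Merged: [1, 2, 3, 5, 7, 23, 27, 28, 32, 33]
Append remaining from left: [40]. Merged: [1, 2, 3, 5, 7, 23, 27, 28, 32, 33, 40]

Final merged array: [1, 2, 3, 5, 7, 23, 27, 28, 32, 33, 40]
Total comparisons: 10

The merged array is [1, 2, 3, 5, 7, 23, 27, 28, 32, 33, 40], requiring 10 comparisons. The merge step runs in O(n) time where n is the total number of elements.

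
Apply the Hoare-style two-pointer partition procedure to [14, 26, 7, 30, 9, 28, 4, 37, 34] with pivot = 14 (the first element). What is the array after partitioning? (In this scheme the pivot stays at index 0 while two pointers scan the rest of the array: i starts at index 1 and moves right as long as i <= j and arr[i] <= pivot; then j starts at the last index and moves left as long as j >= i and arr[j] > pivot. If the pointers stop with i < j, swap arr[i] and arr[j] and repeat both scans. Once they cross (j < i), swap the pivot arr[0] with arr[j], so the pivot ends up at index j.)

Hoare-style two-pointer partition with pivot = 14:

Initial array: [14, 26, 7, 30, 9, 28, 4, 37, 34]

Pointers start at i = 1, j = 8.
i stops at index 1 (arr[1]=26 > 14), j stops at index 6 (arr[6]=4 <= 14): swap arr[1] and arr[6], array becomes [14, 4, 7, 30, 9, 28, 26, 37, 34]
i stops at index 3 (arr[3]=30 > 14), j stops at index 4 (arr[4]=9 <= 14): swap arr[3] and arr[4], array becomes [14, 4, 7, 9, 30, 28, 26, 37, 34]
i ends at 4, j ends at 3: the pointers have crossed (j < i), so scanning stops.

Swap pivot arr[0] with arr[3] to place pivot at position 3: [9, 4, 7, 14, 30, 28, 26, 37, 34]
Pivot position: 3

After partitioning with pivot 14, the array becomes [9, 4, 7, 14, 30, 28, 26, 37, 34]. The pivot is placed at index 3. All elements to the left of the pivot are <= 14, and all elements to the right are > 14.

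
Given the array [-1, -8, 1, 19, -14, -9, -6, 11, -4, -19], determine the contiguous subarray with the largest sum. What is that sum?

Using Kadane's algorithm on [-1, -8, 1, 19, -14, -9, -6, 11, -4, -19]:

Scanning through the array:
Position 1 (value -8): max_ending_here = -8, max_so_far = -1
Position 2 (value 1): max_ending_here = 1, max_so_far = 1
Position 3 (value 19): max_ending_here = 20, max_so_far = 20
Position 4 (value -14): max_ending_here = 6, max_so_far = 20
Position 5 (value -9): max_ending_here = -3, max_so_far = 20
Position 6 (value -6): max_ending_here = -6, max_so_far = 20
Position 7 (value 11): max_ending_here = 11, max_so_far = 20
Position 8 (value -4): max_ending_here = 7, max_so_far = 20
Position 9 (value -19): max_ending_here = -12, max_so_far = 20

Maximum subarray: [1, 19]
Maximum sum: 20

The maximum subarray is [1, 19] with sum 20. This subarray runs from index 2 to index 3.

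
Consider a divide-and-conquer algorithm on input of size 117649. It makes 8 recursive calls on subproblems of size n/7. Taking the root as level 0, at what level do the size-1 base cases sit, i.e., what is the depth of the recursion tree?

For divide and conquer with division factor 7:

Problem sizes at each level:
Level 0: 117649
Level 1: 16807
Level 2: 2401
Level 3: 343
Level 4: 49
Level 5: 7
Level 6: 1

The root is level 0 and the size-1 base case is level 6 (the tree spans levels 0 through 6, i.e. 7 levels counting the root), so the depth is the number of divisions: log_7(117649) = 6

The recursion tree depth is log_7(117649) = 6. At each level, the problem size is divided by 7, so it takes 6 divisions to reduce to a base case of size 1. The algorithm makes 8 recursive calls at each level.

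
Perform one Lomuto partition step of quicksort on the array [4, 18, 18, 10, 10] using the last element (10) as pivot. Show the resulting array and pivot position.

Lomuto partition with pivot = 10:

Initial array: [4, 18, 18, 10, 10]

arr[0]=4 <= 10: swap with position 0, array becomes [4, 18, 18, 10, 10]
arr[1]=18 > 10: no swap
arr[2]=18 > 10: no swap
arr[3]=10 <= 10: swap with position 1, array becomes [4, 10, 18, 18, 10]

Place pivot at position 2: [4, 10, 10, 18, 18]
Pivot position: 2

After partitioning with pivot 10, the array becomes [4, 10, 10, 18, 18]. The pivot is placed at index 2. All elements to the left of the pivot are <= 10, and all elements to the right are > 10.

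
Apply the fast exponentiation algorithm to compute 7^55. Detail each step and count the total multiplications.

Computing 7^55 by squaring (build up from 7^1; each line after the first costs one multiplication):

7^1 = 7
7^2 = (7^1)^2 = 7^2 = 49
7^3 = 7 * 7^2 = 7 * 49 = 343
7^6 = (7^3)^2 = 343^2 = 117649
7^12 = (7^6)^2 = 117649^2 = 13841287201
7^13 = 7 * 7^12 = 7 * 13841287201 = 96889010407
7^26 = (7^13)^2 = 96889010407^2 = 9387480337647754305649
7^27 = 7 * 7^26 = 7 * 9387480337647754305649 = 65712362363534280139543
7^54 = (7^27)^2 = 65712362363534280139543^2 = 4318114567396436564035293097707728087552248849
7^55 = 7 * 7^54 = 7 * 4318114567396436564035293097707728087552248849 = 30226801971775055948247051683954096612865741943

Result: 30226801971775055948247051683954096612865741943
Multiplications needed: 9 (9 lines after 7^1)

7^55 = 30226801971775055948247051683954096612865741943. Using exponentiation by squaring, this requires 9 multiplications. The key idea: if the exponent is even, square the half-power; if odd, multiply by the base once.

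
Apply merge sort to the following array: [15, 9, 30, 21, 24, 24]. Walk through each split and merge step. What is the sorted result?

Merge sort trace:

Split: [15, 9, 30, 21, 24, 24] -> [15, 9, 30] and [21, 24, 24]
  Split: [15, 9, 30] -> [15] and [9, 30]
    Split: [9, 30] -> [9] and [30]
    Merge: [9] + [30] -> [9, 30]
  Merge: [15] + [9, 30] -> [9, 15, 30]
  Split: [21, 24, 24] -> [21] and [24, 24]
    Split: [24, 24] -> [24] and [24]
    Merge: [24] + [24] -> [24, 24]
  Merge: [21] + [24, 24] -> [21, 24, 24]
Merge: [9, 15, 30] + [21, 24, 24] -> [9, 15, 21, 24, 24, 30]

Final sorted array: [9, 15, 21, 24, 24, 30]

The merge sort proceeds by recursively splitting the array and merging sorted halves.
After all merges, the sorted array is [9, 15, 21, 24, 24, 30].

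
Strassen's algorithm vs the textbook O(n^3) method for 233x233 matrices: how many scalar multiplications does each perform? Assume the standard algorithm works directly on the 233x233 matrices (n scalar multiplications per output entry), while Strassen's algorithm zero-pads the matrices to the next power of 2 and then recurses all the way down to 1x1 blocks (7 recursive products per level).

Matrix multiplication for 233x233 matrices:

Strassen's algorithm requires power-of-2 dimensions. Pad 233x233 to 256x256 (next power of 2).

Standard algorithm: 233^3 = 12649337 multiplications
Strassen's algorithm: 7^(log2(256)) = 7^8 = 5764801 multiplications
Savings: 12649337 - 5764801 = 6884536 multiplications

Standard: 12649337 multiplications (233^3). Strassen: 5764801 multiplications (7^8, after padding to 256x256). Strassen reduces 8 recursive multiplications to 7 at each level.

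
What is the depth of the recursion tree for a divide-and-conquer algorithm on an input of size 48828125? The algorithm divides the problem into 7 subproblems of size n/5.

For divide and conquer with division factor 5:

Problem sizes at each level:
Level 0: 48828125
Level 1: 9765625
Level 2: 1953125
Level 3: 390625
Level 4: 78125
Level 5: 15625
Level 6: 3125
Level 7: 625
Level 8: 125
Level 9: 25
Level 10: 5
Level 11: 1

The root is level 0 and the size-1 base case is level 11 (the tree spans levels 0 through 11, i.e. 12 levels counting the root), so the depth is the number of divisions: log_5(48828125) = 11

The recursion tree depth is log_5(48828125) = 11. At each level, the problem size is divided by 5, so it takes 11 divisions to reduce to a base case of size 1. The algorithm makes 7 recursive calls at each level.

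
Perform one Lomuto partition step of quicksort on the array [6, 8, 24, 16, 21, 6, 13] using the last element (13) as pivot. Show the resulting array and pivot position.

Lomuto partition with pivot = 13:

Initial array: [6, 8, 24, 16, 21, 6, 13]

arr[0]=6 <= 13: swap with position 0, array becomes [6, 8, 24, 16, 21, 6, 13]
arr[1]=8 <= 13: swap with position 1, array becomes [6, 8, 24, 16, 21, 6, 13]
arr[2]=24 > 13: no swap
arr[3]=16 > 13: no swap
arr[4]=21 > 13: no swap
arr[5]=6 <= 13: swap with position 2, array becomes [6, 8, 6, 16, 21, 24, 13]

Place pivot at position 3: [6, 8, 6, 13, 21, 24, 16]
Pivot position: 3

After partitioning with pivot 13, the array becomes [6, 8, 6, 13, 21, 24, 16]. The pivot is placed at index 3. All elements to the left of the pivot are <= 13, and all elements to the right are > 13.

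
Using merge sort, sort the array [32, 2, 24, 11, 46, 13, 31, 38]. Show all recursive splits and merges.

Merge sort trace:

Split: [32, 2, 24, 11, 46, 13, 31, 38] -> [32, 2, 24, 11] and [46, 13, 31, 38]
  Split: [32, 2, 24, 11] -> [32, 2] and [24, 11]
    Split: [32, 2] -> [32] and [2]
    Merge: [32] + [2] -> [2, 32]
    Split: [24, 11] -> [24] and [11]
    Merge: [24] + [11] -> [11, 24]
  Merge: [2, 32] + [11, 24] -> [2, 11, 24, 32]
  Split: [46, 13, 31, 38] -> [46, 13] and [31, 38]
    Split: [46, 13] -> [46] and [13]
    Merge: [46] + [13] -> [13, 46]
    Split: [31, 38] -> [31] and [38]
    Merge: [31] + [38] -> [31, 38]
  Merge: [13, 46] + [31, 38] -> [13, 31, 38, 46]
Merge: [2, 11, 24, 32] + [13, 31, 38, 46] -> [2, 11, 13, 24, 31, 32, 38, 46]

Final sorted array: [2, 11, 13, 24, 31, 32, 38, 46]

The merge sort proceeds by recursively splitting the array and merging sorted halves.
After all merges, the sorted array is [2, 11, 13, 24, 31, 32, 38, 46].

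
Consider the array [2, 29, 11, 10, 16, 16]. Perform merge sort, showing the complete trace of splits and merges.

Merge sort trace:

Split: [2, 29, 11, 10, 16, 16] -> [2, 29, 11] and [10, 16, 16]
  Split: [2, 29, 11] -> [2] and [29, 11]
    Split: [29, 11] -> [29] and [11]
    Merge: [29] + [11] -> [11, 29]
  Merge: [2] + [11, 29] -> [2, 11, 29]
  Split: [10, 16, 16] -> [10] and [16, 16]
    Split: [16, 16] -> [16] and [16]
    Merge: [16] + [16] -> [16, 16]
  Merge: [10] + [16, 16] -> [10, 16, 16]
Merge: [2, 11, 29] + [10, 16, 16] -> [2, 10, 11, 16, 16, 29]

Final sorted array: [2, 10, 11, 16, 16, 29]

The merge sort proceeds by recursively splitting the array and merging sorted halves.
After all merges, the sorted array is [2, 10, 11, 16, 16, 29].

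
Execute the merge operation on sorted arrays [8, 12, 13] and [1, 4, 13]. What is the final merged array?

Merging process:

Compare 8 vs 1: take 1 from right. Merged: [1]
Compare 8 vs 4: take 4 from right. Merged: [1, 4]
Compare 8 vs 13: take 8 from left. Merged: [1, 4, 8]
Compare 12 vs 13: take 12 from left. Merged: [1, 4, 8, 12]
Compare 13 vs 13: take 13 from left. Merged: [1, 4, 8, 12, 13]
Append remaining from right: [13]. Merged: [1, 4, 8, 12, 13, 13]

Final merged array: [1, 4, 8, 12, 13, 13]
Total comparisons: 5

The merged array is [1, 4, 8, 12, 13, 13], requiring 5 comparisons. The merge step runs in O(n) time where n is the total number of elements.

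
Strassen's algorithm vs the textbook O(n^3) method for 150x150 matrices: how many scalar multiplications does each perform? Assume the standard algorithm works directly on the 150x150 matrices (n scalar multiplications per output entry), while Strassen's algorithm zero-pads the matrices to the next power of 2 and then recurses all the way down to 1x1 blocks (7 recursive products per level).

Matrix multiplication for 150x150 matrices:

Strassen's algorithm requires power-of-2 dimensions. Pad 150x150 to 256x256 (next power of 2).

Standard algorithm: 150^3 = 3375000 multiplications
Strassen's algorithm: 7^(log2(256)) = 7^8 = 5764801 multiplications
Difference: 3375000 - 5764801 = -2389801 (Strassen uses MORE here due to padding overhead — for small or just-over-power-of-2 n, padding can outweigh the per-level savings)

Standard: 3375000 multiplications (150^3). Strassen: 5764801 multiplications (7^8, after padding to 256x256). Strassen reduces 8 recursive multiplications to 7 at each level.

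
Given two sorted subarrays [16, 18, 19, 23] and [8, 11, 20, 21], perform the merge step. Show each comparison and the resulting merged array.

Merging process:

Compare 16 vs 8: take 8 from right. Merged: [8]
Compare 16 vs 11: take 11 from right. Merged: [8, 11]
Compare 16 vs 20: take 16 from left. Merged: [8, 11, 16]
Compare 18 vs 20: take 18 from left. Merged: [8, 11, 16, 18]
Compare 19 vs 20: take 19 from left. Merged: [8, 11, 16, 18, 19]
Compare 23 vs 20: take 20 from right. Merged: [8, 11, 16, 18, 19, 20]
Compare 23 vs 21: take 21 from right. Merged: [8, 11, 16, 18, 19, 20, 21]
Append remaining from left: [23]. Merged: [8, 11, 16, 18, 19, 20, 21, 23]

Final merged array: [8, 11, 16, 18, 19, 20, 21, 23]
Total comparisons: 7

The merged array is [8, 11, 16, 18, 19, 20, 21, 23], requiring 7 comparisons. The merge step runs in O(n) time where n is the total number of elements.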